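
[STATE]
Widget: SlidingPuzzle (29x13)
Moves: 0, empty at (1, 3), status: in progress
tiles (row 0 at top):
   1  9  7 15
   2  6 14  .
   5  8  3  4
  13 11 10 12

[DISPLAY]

┌────┬────┬────┬────┐        
│  1 │  9 │  7 │ 15 │        
├────┼────┼────┼────┤        
│  2 │  6 │ 14 │    │        
├────┼────┼────┼────┤        
│  5 │  8 │  3 │  4 │        
├────┼────┼────┼────┤        
│ 13 │ 11 │ 10 │ 12 │        
└────┴────┴────┴────┘        
Moves: 0                     
                             
                             
                             


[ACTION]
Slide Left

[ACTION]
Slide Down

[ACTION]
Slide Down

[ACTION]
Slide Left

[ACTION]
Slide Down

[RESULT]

┌────┬────┬────┬────┐        
│  1 │  9 │  7 │    │        
├────┼────┼────┼────┤        
│  2 │  6 │ 14 │ 15 │        
├────┼────┼────┼────┤        
│  5 │  8 │  3 │  4 │        
├────┼────┼────┼────┤        
│ 13 │ 11 │ 10 │ 12 │        
└────┴────┴────┴────┘        
Moves: 1                     
                             
                             
                             


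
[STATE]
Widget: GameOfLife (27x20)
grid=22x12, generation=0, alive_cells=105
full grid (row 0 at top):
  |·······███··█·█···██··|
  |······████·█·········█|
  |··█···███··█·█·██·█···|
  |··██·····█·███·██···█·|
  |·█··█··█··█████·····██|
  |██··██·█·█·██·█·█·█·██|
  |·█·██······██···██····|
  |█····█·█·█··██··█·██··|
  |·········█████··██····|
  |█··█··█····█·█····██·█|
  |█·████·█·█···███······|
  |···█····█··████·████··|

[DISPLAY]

Gen: 0                     
·······███··█·█···██··     
······████·█·········█     
··█···███··█·█·██·█···     
··██·····█·███·██···█·     
·█··█··█··█████·····██     
██··██·█·█·██·█·█·█·██     
·█·██······██···██····     
█····█·█·█··██··█·██··     
·········█████··██····     
█··█··█····█·█····██·█     
█·████·█·█···███······     
···█····█··████·████··     
                           
                           
                           
                           
                           
                           
                           


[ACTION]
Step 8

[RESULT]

Gen: 8                     
··········███····██···     
·················██···     
·······█····█·········     
····██·····█··········     
····█··█·█············     
····█····██·······██··     
·····█···██······███··     
···········██·····██··     
·······█·██·█·········     
·················█····     
······················     
······················     
                           
                           
                           
                           
                           
                           
                           


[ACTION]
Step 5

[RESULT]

Gen: 13                    
·················██···     
·····█···········██···     
····█·█···············     
···██··█·██···········     
······█████······███··     
··█··█·██·█······███··     
···█·█····██····██·██·     
·········███·····███··     
·················███··     
··················█···     
······················     
······················     
                           
                           
                           
                           
                           
                           
                           


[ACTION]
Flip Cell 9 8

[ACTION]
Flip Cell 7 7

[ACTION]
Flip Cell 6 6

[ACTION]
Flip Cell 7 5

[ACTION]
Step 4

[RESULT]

Gen: 17                    
·················██···     
···██············█·█··     
···██··············██·     
··················██··     
······················     
······················     
·····████·············     
·····█·███············     
·······█··██······█···     
·········██·······█···     
·········█········█···     
······················     
                           
                           
                           
                           
                           
                           
                           


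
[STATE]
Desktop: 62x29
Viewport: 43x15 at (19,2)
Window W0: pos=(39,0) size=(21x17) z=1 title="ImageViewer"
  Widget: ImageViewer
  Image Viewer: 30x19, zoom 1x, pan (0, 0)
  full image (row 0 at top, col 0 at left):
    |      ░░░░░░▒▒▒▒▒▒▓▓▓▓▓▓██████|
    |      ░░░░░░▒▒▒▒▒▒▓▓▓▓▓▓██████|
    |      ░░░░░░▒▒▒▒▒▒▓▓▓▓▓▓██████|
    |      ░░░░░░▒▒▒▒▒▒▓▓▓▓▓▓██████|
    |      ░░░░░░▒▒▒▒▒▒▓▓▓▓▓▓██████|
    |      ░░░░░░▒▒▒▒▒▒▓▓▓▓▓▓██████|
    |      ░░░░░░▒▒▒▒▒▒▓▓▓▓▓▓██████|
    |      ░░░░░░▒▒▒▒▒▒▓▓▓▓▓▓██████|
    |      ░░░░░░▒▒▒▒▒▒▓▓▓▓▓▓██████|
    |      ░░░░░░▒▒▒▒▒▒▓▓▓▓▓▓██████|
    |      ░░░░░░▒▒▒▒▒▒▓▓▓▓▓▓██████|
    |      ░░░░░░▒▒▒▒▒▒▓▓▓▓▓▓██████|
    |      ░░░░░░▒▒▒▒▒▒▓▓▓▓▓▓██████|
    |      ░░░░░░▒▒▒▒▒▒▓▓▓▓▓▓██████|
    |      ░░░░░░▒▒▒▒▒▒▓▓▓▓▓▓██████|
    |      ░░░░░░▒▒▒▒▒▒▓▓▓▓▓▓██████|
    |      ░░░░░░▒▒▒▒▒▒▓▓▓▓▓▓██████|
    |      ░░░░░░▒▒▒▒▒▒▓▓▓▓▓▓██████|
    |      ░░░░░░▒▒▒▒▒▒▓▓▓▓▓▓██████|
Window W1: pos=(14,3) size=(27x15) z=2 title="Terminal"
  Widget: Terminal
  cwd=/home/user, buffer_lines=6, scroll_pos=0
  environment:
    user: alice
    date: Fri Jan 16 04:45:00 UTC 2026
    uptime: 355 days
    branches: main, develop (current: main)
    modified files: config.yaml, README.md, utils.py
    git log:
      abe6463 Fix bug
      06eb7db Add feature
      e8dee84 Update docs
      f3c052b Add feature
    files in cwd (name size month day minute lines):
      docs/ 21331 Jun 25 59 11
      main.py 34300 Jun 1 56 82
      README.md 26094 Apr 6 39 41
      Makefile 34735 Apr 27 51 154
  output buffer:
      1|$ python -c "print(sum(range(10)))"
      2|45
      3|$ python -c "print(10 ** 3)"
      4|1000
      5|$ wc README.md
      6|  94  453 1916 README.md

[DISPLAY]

                    ┠───────────────────┨  
━━━━━━━━━━━━━━━━━━━━━┓     ░░░░░░▒▒▒▒▒▒▓┃  
minal                ┃     ░░░░░░▒▒▒▒▒▒▓┃  
─────────────────────┨     ░░░░░░▒▒▒▒▒▒▓┃  
thon -c "print(sum(ra┃     ░░░░░░▒▒▒▒▒▒▓┃  
                     ┃     ░░░░░░▒▒▒▒▒▒▓┃  
thon -c "print(10 ** ┃     ░░░░░░▒▒▒▒▒▒▓┃  
                     ┃     ░░░░░░▒▒▒▒▒▒▓┃  
 README.md           ┃     ░░░░░░▒▒▒▒▒▒▓┃  
  453 1916 README.md ┃     ░░░░░░▒▒▒▒▒▒▓┃  
                     ┃     ░░░░░░▒▒▒▒▒▒▓┃  
                     ┃     ░░░░░░▒▒▒▒▒▒▓┃  
                     ┃     ░░░░░░▒▒▒▒▒▒▓┃  
                     ┃     ░░░░░░▒▒▒▒▒▒▓┃  
                     ┃━━━━━━━━━━━━━━━━━━┛  


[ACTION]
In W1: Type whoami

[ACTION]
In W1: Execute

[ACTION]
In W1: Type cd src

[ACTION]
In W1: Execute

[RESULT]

                    ┠───────────────────┨  
━━━━━━━━━━━━━━━━━━━━━┓     ░░░░░░▒▒▒▒▒▒▓┃  
minal                ┃     ░░░░░░▒▒▒▒▒▒▓┃  
─────────────────────┨     ░░░░░░▒▒▒▒▒▒▓┃  
thon -c "print(sum(ra┃     ░░░░░░▒▒▒▒▒▒▓┃  
                     ┃     ░░░░░░▒▒▒▒▒▒▓┃  
thon -c "print(10 ** ┃     ░░░░░░▒▒▒▒▒▒▓┃  
                     ┃     ░░░░░░▒▒▒▒▒▒▓┃  
 README.md           ┃     ░░░░░░▒▒▒▒▒▒▓┃  
  453 1916 README.md ┃     ░░░░░░▒▒▒▒▒▒▓┃  
oami                 ┃     ░░░░░░▒▒▒▒▒▒▓┃  
e                    ┃     ░░░░░░▒▒▒▒▒▒▓┃  
 src                 ┃     ░░░░░░▒▒▒▒▒▒▓┃  
                     ┃     ░░░░░░▒▒▒▒▒▒▓┃  
                     ┃━━━━━━━━━━━━━━━━━━┛  


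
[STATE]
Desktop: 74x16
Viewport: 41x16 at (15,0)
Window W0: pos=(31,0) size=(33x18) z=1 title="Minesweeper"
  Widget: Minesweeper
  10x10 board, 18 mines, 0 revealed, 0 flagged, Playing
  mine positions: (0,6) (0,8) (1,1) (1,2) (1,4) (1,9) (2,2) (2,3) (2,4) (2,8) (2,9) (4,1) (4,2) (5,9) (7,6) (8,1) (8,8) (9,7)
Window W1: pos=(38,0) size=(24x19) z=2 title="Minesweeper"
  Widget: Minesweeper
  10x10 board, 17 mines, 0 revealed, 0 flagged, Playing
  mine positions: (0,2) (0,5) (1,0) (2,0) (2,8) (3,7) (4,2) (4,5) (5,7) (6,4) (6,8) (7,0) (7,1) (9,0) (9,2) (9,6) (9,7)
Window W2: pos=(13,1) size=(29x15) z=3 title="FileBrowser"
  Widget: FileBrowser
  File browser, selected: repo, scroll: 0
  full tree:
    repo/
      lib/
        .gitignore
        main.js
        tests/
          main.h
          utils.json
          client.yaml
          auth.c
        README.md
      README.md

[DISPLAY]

                ┏━━━━━━┏━━━━━━━━━━━━━━━━━
━━━━━━━━━━━━━━━━━━━━━━━━━━┓nesweeper     
FileBrowser               ┃──────────────
──────────────────────────┨■■■■■■■       
 [-] repo/                ┃■■■■■■■       
   [+] lib/               ┃■■■■■■■       
   README.md              ┃■■■■■■■       
                          ┃■■■■■■■       
                          ┃■■■■■■■       
                          ┃■■■■■■■       
                          ┃■■■■■■■       
                          ┃■■■■■■■       
                          ┃■■■■■■■       
                          ┃              
                          ┃              
━━━━━━━━━━━━━━━━━━━━━━━━━━┛              


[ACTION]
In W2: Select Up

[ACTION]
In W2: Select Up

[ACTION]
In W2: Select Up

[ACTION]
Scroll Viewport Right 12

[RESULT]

    ┏━━━━━━┏━━━━━━━━━━━━━━━━━━━━━━┓━┓    
━━━━━━━━━━━━━━┓nesweeper          ┃ ┃    
              ┃───────────────────┨─┨    
──────────────┨■■■■■■■            ┃ ┃    
              ┃■■■■■■■            ┃ ┃    
              ┃■■■■■■■            ┃ ┃    
              ┃■■■■■■■            ┃ ┃    
              ┃■■■■■■■            ┃ ┃    
              ┃■■■■■■■            ┃ ┃    
              ┃■■■■■■■            ┃ ┃    
              ┃■■■■■■■            ┃ ┃    
              ┃■■■■■■■            ┃ ┃    
              ┃■■■■■■■            ┃ ┃    
              ┃                   ┃ ┃    
              ┃                   ┃ ┃    
━━━━━━━━━━━━━━┛                   ┃ ┃    


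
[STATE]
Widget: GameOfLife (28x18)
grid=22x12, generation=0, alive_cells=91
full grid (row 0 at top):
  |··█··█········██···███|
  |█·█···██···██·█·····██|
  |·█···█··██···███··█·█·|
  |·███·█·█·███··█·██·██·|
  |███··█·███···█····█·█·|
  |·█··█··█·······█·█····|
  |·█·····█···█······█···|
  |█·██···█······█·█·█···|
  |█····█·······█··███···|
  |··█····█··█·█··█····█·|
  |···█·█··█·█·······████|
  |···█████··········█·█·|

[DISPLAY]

Gen: 0                      
··█··█········██···███      
█·█···██···██·█·····██      
·█···█··██···███··█·█·      
·███·█·█·███··█·██·██·      
███··█·███···█····█·█·      
·█··█··█·······█·█····      
·█·····█···█······█···      
█·██···█······█·█·█···      
█····█·······█··███···      
··█····█··█·█··█····█·      
···█·█··█·█·······████      
···█████··········█·█·      
                            
                            
                            
                            
                            


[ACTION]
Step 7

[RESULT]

Gen: 7                      
··███··········█··██··      
·······█······█·█·███·      
·····██·······██····█·      
··█·················██      
·█··█··············█··      
···█·██···············      
··█·············█·····      
████···█·······█··█···      
··██··█·······█···█···      
··············█····█··      
·····█········██·██···      
·█·██············██···      
                            
                            
                            
                            
                            


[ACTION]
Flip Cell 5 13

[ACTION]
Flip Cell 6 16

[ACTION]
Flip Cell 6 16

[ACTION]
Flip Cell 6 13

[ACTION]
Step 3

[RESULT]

Gen: 10                     
···█·██···············      
···█··█·······█···██··      
···█···█······█████··█      
·····███·······███····      
··██··██···········█·█      
···█·█··············█·      
··············██······      
··············█████···      
················██·██·      
·············██····██·      
·············██····██·      
······················      
                            
                            
                            
                            
                            


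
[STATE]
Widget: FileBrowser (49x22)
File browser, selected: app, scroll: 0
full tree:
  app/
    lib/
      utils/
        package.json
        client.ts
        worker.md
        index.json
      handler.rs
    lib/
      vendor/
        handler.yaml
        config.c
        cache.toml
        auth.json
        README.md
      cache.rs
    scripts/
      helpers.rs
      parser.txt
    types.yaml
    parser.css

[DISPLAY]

> [-] app/                                       
    [+] lib/                                     
    [+] lib/                                     
    [+] scripts/                                 
    types.yaml                                   
    parser.css                                   
                                                 
                                                 
                                                 
                                                 
                                                 
                                                 
                                                 
                                                 
                                                 
                                                 
                                                 
                                                 
                                                 
                                                 
                                                 
                                                 


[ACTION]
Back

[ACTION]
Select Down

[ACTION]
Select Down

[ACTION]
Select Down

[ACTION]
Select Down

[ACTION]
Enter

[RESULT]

  [-] app/                                       
    [+] lib/                                     
    [+] lib/                                     
    [+] scripts/                                 
  > types.yaml                                   
    parser.css                                   
                                                 
                                                 
                                                 
                                                 
                                                 
                                                 
                                                 
                                                 
                                                 
                                                 
                                                 
                                                 
                                                 
                                                 
                                                 
                                                 


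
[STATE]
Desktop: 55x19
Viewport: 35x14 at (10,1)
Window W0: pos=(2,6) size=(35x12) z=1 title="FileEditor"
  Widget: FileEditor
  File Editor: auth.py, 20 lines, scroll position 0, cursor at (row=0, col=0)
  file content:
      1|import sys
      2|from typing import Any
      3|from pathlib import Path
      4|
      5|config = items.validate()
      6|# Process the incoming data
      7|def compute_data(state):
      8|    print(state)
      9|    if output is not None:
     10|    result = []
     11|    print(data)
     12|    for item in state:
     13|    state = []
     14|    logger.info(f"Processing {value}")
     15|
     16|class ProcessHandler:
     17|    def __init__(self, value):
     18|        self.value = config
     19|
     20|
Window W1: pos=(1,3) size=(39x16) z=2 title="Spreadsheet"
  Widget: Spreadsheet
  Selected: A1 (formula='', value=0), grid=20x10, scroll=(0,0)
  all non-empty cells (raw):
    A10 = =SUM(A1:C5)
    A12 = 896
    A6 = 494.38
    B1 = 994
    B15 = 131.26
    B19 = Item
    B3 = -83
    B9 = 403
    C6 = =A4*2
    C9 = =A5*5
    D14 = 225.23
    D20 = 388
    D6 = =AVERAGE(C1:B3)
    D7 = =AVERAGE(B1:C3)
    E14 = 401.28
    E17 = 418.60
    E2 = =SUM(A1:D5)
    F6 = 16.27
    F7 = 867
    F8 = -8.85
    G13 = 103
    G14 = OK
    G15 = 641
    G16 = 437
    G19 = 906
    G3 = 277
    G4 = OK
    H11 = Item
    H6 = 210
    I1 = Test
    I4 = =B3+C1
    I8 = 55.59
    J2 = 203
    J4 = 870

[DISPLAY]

                                   
                                   
━━━━━━━━━━━━━━━━━━━━━━━━━━━━━┓     
heet                         ┃     
─────────────────────────────┨     
                             ┃     
       B       C       D     ┃     
-----------------------------┃     
 [0]     994       0       0 ┃     
   0       0       0       0 ┃     
   0     -83       0       0 ┃     
   0       0       0       0 ┃     
   0       0       0       0 ┃     
4.38       0       0  151.83 ┃     


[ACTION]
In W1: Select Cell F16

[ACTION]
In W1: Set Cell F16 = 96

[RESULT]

                                   
                                   
━━━━━━━━━━━━━━━━━━━━━━━━━━━━━┓     
heet                         ┃     
─────────────────────────────┨     
                             ┃     
       B       C       D     ┃     
-----------------------------┃     
   0     994       0       0 ┃     
   0       0       0       0 ┃     
   0     -83       0       0 ┃     
   0       0       0       0 ┃     
   0       0       0       0 ┃     
4.38       0       0  151.83 ┃     


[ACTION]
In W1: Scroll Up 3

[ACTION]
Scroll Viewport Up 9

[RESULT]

                                   
                                   
                                   
━━━━━━━━━━━━━━━━━━━━━━━━━━━━━┓     
heet                         ┃     
─────────────────────────────┨     
                             ┃     
       B       C       D     ┃     
-----------------------------┃     
   0     994       0       0 ┃     
   0       0       0       0 ┃     
   0     -83       0       0 ┃     
   0       0       0       0 ┃     
   0       0       0       0 ┃     


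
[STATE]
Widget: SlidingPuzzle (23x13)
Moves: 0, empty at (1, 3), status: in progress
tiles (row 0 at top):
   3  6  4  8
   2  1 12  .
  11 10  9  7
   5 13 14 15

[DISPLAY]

┌────┬────┬────┬────┐  
│  3 │  6 │  4 │  8 │  
├────┼────┼────┼────┤  
│  2 │  1 │ 12 │    │  
├────┼────┼────┼────┤  
│ 11 │ 10 │  9 │  7 │  
├────┼────┼────┼────┤  
│  5 │ 13 │ 14 │ 15 │  
└────┴────┴────┴────┘  
Moves: 0               
                       
                       
                       


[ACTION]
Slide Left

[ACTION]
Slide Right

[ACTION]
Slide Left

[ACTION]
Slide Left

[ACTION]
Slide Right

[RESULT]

┌────┬────┬────┬────┐  
│  3 │  6 │  4 │  8 │  
├────┼────┼────┼────┤  
│  2 │  1 │    │ 12 │  
├────┼────┼────┼────┤  
│ 11 │ 10 │  9 │  7 │  
├────┼────┼────┼────┤  
│  5 │ 13 │ 14 │ 15 │  
└────┴────┴────┴────┘  
Moves: 3               
                       
                       
                       


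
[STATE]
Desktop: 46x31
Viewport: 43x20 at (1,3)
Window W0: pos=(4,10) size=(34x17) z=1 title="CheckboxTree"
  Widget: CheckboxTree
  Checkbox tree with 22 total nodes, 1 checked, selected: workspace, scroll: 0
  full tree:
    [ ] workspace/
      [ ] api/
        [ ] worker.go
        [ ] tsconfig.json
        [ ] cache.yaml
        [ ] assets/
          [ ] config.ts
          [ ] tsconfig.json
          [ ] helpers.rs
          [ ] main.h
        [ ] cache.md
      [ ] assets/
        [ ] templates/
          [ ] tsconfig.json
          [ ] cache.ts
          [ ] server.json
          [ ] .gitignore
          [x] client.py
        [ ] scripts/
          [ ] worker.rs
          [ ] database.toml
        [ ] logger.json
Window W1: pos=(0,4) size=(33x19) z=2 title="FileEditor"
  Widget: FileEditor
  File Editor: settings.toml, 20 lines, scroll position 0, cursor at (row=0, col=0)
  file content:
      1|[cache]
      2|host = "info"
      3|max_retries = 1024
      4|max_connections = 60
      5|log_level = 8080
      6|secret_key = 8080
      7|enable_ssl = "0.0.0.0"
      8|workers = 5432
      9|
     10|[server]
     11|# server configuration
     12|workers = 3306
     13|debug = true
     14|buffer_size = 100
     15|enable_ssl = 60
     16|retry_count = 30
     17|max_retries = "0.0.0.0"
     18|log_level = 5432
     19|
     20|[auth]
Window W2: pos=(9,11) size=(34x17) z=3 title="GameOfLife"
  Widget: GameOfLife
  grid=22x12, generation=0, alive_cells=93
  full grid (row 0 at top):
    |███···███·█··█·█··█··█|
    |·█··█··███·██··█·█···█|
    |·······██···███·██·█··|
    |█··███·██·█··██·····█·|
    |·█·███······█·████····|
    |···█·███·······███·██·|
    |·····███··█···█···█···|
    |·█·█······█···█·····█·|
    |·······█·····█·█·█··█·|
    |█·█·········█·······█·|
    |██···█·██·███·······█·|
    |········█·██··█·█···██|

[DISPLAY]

                                           
━━━━━━━━━━━━━━━━━━━━━━━━━━━━━━━┓           
 FileEditor                    ┃           
───────────────────────────────┨           
█cache]                       ▲┃           
host = "info"                 █┃           
max_retries = 1024            ░┃           
max_connections = 60          ░┃━━━━┓      
log_leve┏━━━━━━━━━━━━━━━━━━━━━━━━━━━━━━━━┓ 
secret_k┃ GameOfLife                     ┃ 
enable_s┠────────────────────────────────┨ 
workers ┃Gen: 0                          ┃ 
        ┃███···███·█··█·█··█··█          ┃ 
[server]┃·█··█··███·██··█·█···█          ┃ 
# server┃·······██···███·██·█··          ┃ 
workers ┃█··███·██·█··██·····█·          ┃ 
debug = ┃·█·███······█·████····          ┃ 
buffer_s┃···█·███·······███·██·          ┃ 
enable_s┃·····███··█···█···█···          ┃ 
━━━━━━━━┃·█·█······█···█·····█·          ┃ 


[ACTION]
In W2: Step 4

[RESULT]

                                           
━━━━━━━━━━━━━━━━━━━━━━━━━━━━━━━┓           
 FileEditor                    ┃           
───────────────────────────────┨           
█cache]                       ▲┃           
host = "info"                 █┃           
max_retries = 1024            ░┃           
max_connections = 60          ░┃━━━━┓      
log_leve┏━━━━━━━━━━━━━━━━━━━━━━━━━━━━━━━━┓ 
secret_k┃ GameOfLife                     ┃ 
enable_s┠────────────────────────────────┨ 
workers ┃Gen: 4                          ┃ 
        ┃·█········█····██·····          ┃ 
[server]┃·█·██······█··█···██··          ┃ 
# server┃·█·······███···██·█···          ┃ 
workers ┃··█······███······█···          ┃ 
debug = ┃··█···█··██····██··█··          ┃ 
buffer_s┃···███···█·····██·██··          ┃ 
enable_s┃··███·█·██·····████···          ┃ 
━━━━━━━━┃·····██·█······██████·          ┃ 


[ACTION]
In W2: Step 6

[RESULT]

                                           
━━━━━━━━━━━━━━━━━━━━━━━━━━━━━━━┓           
 FileEditor                    ┃           
───────────────────────────────┨           
█cache]                       ▲┃           
host = "info"                 █┃           
max_retries = 1024            ░┃           
max_connections = 60          ░┃━━━━┓      
log_leve┏━━━━━━━━━━━━━━━━━━━━━━━━━━━━━━━━┓ 
secret_k┃ GameOfLife                     ┃ 
enable_s┠────────────────────────────────┨ 
workers ┃Gen: 10                         ┃ 
        ┃······················          ┃ 
[server]┃·█·███················          ┃ 
# server┃··██···█·······█████··          ┃ 
workers ┃··█····███····█████·█·          ┃ 
debug = ┃···██···█·····███···██          ┃ 
buffer_s┃···███████··········██          ┃ 
enable_s┃··█····█··············          ┃ 
━━━━━━━━┃···█·█···█····█·······          ┃ 


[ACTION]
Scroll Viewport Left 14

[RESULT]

                                           
┏━━━━━━━━━━━━━━━━━━━━━━━━━━━━━━━┓          
┃ FileEditor                    ┃          
┠───────────────────────────────┨          
┃█cache]                       ▲┃          
┃host = "info"                 █┃          
┃max_retries = 1024            ░┃          
┃max_connections = 60          ░┃━━━━┓     
┃log_leve┏━━━━━━━━━━━━━━━━━━━━━━━━━━━━━━━━┓
┃secret_k┃ GameOfLife                     ┃
┃enable_s┠────────────────────────────────┨
┃workers ┃Gen: 10                         ┃
┃        ┃······················          ┃
┃[server]┃·█·███················          ┃
┃# server┃··██···█·······█████··          ┃
┃workers ┃··█····███····█████·█·          ┃
┃debug = ┃···██···█·····███···██          ┃
┃buffer_s┃···███████··········██          ┃
┃enable_s┃··█····█··············          ┃
┗━━━━━━━━┃···█·█···█····█·······          ┃


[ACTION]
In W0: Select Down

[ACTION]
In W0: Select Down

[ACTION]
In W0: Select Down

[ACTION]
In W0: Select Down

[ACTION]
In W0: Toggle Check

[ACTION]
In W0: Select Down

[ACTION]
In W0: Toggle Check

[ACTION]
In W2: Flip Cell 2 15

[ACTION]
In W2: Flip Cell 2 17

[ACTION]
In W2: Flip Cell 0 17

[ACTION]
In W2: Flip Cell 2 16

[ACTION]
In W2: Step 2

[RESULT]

                                           
┏━━━━━━━━━━━━━━━━━━━━━━━━━━━━━━━┓          
┃ FileEditor                    ┃          
┠───────────────────────────────┨          
┃█cache]                       ▲┃          
┃host = "info"                 █┃          
┃max_retries = 1024            ░┃          
┃max_connections = 60          ░┃━━━━┓     
┃log_leve┏━━━━━━━━━━━━━━━━━━━━━━━━━━━━━━━━┓
┃secret_k┃ GameOfLife                     ┃
┃enable_s┠────────────────────────────────┨
┃workers ┃Gen: 12                         ┃
┃        ┃···██·················          ┃
┃[server]┃···███···········███··          ┃
┃# server┃··█·█████······█··█·█·          ┃
┃workers ┃·███··███·····█··██·█·          ┃
┃debug = ┃·██··██·█·····██···█··          ┃
┃buffer_s┃·███··█·█·············          ┃
┃enable_s┃·███·█·█·█············          ┃
┗━━━━━━━━┃·█·██·███·█···········          ┃


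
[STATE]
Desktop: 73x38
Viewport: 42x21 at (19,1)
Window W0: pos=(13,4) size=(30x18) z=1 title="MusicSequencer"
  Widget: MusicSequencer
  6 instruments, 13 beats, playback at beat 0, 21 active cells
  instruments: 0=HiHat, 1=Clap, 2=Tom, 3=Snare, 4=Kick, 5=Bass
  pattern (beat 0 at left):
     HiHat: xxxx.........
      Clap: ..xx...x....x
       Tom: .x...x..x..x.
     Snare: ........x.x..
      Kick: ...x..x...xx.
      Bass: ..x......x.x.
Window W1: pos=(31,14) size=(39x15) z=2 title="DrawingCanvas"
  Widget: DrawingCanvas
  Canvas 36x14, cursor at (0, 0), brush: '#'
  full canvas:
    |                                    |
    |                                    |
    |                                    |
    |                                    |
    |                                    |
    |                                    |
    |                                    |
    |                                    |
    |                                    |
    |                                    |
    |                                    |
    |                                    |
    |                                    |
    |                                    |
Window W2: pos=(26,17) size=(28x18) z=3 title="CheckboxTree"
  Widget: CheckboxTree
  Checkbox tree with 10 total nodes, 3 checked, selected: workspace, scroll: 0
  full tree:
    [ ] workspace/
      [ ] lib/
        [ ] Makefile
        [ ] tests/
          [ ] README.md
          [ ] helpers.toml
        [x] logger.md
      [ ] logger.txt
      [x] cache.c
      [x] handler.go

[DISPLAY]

                                          
                                          
                                          
━━━━━━━━━━━━━━━━━━━━━━━┓                  
cSequencer             ┃                  
───────────────────────┨                  
 ▼123456789012         ┃                  
t████·········         ┃                  
p··██···█····█         ┃                  
m·█···█··█··█·         ┃                  
e········█·█··         ┃                  
k···█··█···██·         ┃                  
s··█······█·█·         ┃                  
            ┏━━━━━━━━━━━━━━━━━━━━━━━━━━━━━
            ┃ DrawingCanvas               
            ┠─────────────────────────────
       ┏━━━━━━━━━━━━━━━━━━━━━━━━━━┓       
       ┃ CheckboxTree             ┃       
       ┠──────────────────────────┨       
       ┃>[-] workspace/           ┃       
━━━━━━━┃   [-] lib/               ┃       


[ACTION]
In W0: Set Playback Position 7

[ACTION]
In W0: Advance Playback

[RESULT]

                                          
                                          
                                          
━━━━━━━━━━━━━━━━━━━━━━━┓                  
cSequencer             ┃                  
───────────────────────┨                  
 01234567▼9012         ┃                  
t████·········         ┃                  
p··██···█····█         ┃                  
m·█···█··█··█·         ┃                  
e········█·█··         ┃                  
k···█··█···██·         ┃                  
s··█······█·█·         ┃                  
            ┏━━━━━━━━━━━━━━━━━━━━━━━━━━━━━
            ┃ DrawingCanvas               
            ┠─────────────────────────────
       ┏━━━━━━━━━━━━━━━━━━━━━━━━━━┓       
       ┃ CheckboxTree             ┃       
       ┠──────────────────────────┨       
       ┃>[-] workspace/           ┃       
━━━━━━━┃   [-] lib/               ┃       


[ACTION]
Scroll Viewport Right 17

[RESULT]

                                          
                                          
                                          
━━━━━━━━━━━┓                              
           ┃                              
───────────┨                              
12         ┃                              
··         ┃                              
·█         ┃                              
█·         ┃                              
··         ┃                              
█·         ┃                              
█·         ┃                              
┏━━━━━━━━━━━━━━━━━━━━━━━━━━━━━━━━━━━━━┓   
┃ DrawingCanvas                       ┃   
┠─────────────────────────────────────┨   
━━━━━━━━━━━━━━━━━━━━━━┓               ┃   
ckboxTree             ┃               ┃   
──────────────────────┨               ┃   
 workspace/           ┃               ┃   
-] lib/               ┃               ┃   


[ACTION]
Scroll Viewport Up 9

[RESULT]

                                          
                                          
                                          
                                          
━━━━━━━━━━━┓                              
           ┃                              
───────────┨                              
12         ┃                              
··         ┃                              
·█         ┃                              
█·         ┃                              
··         ┃                              
█·         ┃                              
█·         ┃                              
┏━━━━━━━━━━━━━━━━━━━━━━━━━━━━━━━━━━━━━┓   
┃ DrawingCanvas                       ┃   
┠─────────────────────────────────────┨   
━━━━━━━━━━━━━━━━━━━━━━┓               ┃   
ckboxTree             ┃               ┃   
──────────────────────┨               ┃   
 workspace/           ┃               ┃   


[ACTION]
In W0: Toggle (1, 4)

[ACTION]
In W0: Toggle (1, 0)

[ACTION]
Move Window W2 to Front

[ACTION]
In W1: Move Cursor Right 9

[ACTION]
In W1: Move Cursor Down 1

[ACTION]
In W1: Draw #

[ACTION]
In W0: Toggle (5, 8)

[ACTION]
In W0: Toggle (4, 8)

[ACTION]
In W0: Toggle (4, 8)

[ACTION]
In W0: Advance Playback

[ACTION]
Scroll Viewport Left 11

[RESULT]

                                          
                                          
                                          
                                          
━━━━━━━━━━━━━━━━━━━━━━┓                   
Sequencer             ┃                   
──────────────────────┨                   
012345678▼012         ┃                   
████·········         ┃                   
█·███··█····█         ┃                   
·█···█··█··█·         ┃                   
········█·█··         ┃                   
···█··█···██·         ┃                   
··█·····██·█·         ┃                   
           ┏━━━━━━━━━━━━━━━━━━━━━━━━━━━━━━
           ┃ DrawingCanvas                
           ┠──────────────────────────────
      ┏━━━━━━━━━━━━━━━━━━━━━━━━━━┓        
      ┃ CheckboxTree             ┃        
      ┠──────────────────────────┨        
      ┃>[-] workspace/           ┃        
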